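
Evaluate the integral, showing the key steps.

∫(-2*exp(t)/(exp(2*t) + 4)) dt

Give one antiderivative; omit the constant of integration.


Step 1. Substitute u = exp(t), turning ∫(-2*exp(t)/(exp(2*t) + 4)) dt into ∫(-2/(u**2 + 4)) du: now ∫(-2/(u**2 + 4)) du.
Step 2. Evaluate the standard form: now -atan(u/2).
Step 3. Substitute back u = exp(t): now -atan(exp(t)/2).
Answer: -atan(exp(t)/2).


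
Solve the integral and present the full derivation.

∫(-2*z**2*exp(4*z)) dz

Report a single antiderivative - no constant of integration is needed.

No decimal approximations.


Step 1. Integrate ∫(-2*z**2*exp(4*z)) dz by parts with u = z**2, dv = (-2*exp(4*z)) dz, so v = -exp(4*z)/2: now -z**2*exp(4*z)/2 + ∫(z*exp(4*z)) dz.
Step 2. Integrate ∫(z*exp(4*z)) dz by parts with u = z, dv = (exp(4*z)) dz, so v = exp(4*z)/4: now -z**2*exp(4*z)/2 + z*exp(4*z)/4 + ∫(-exp(4*z)/4) dz.
Step 3. Evaluate the standard form: now -z**2*exp(4*z)/2 + z*exp(4*z)/4 - exp(4*z)/16.
Answer: -z**2*exp(4*z)/2 + z*exp(4*z)/4 - exp(4*z)/16.


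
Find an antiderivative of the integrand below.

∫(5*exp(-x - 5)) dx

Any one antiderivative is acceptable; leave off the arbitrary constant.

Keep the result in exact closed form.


Answer: -5*exp(-x - 5).


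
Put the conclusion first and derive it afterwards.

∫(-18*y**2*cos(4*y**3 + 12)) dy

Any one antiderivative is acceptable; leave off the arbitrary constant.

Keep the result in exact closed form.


The answer is -3*sin(4*y**3 + 12)/2.
Step 1. Substitute u = y**3 + 3, turning ∫(-18*y**2*cos(4*y**3 + 12)) dy into ∫(-6*cos(4*u)) du: now ∫(-6*cos(4*u)) du.
Step 2. Evaluate the standard form: now -3*sin(4*u)/2.
Step 3. Substitute back u = y**3 + 3: now -3*sin(4*y**3 + 12)/2.
Answer: -3*sin(4*y**3 + 12)/2.


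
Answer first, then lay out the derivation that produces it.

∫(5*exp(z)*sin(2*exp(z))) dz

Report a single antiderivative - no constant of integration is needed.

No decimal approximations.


The answer is -5*cos(2*exp(z))/2.
Step 1. Substitute u = exp(z), turning ∫(5*exp(z)*sin(2*exp(z))) dz into ∫(5*sin(2*u)) du: now ∫(5*sin(2*u)) du.
Step 2. Evaluate the standard form: now -5*cos(2*u)/2.
Step 3. Substitute back u = exp(z): now -5*cos(2*exp(z))/2.
Answer: -5*cos(2*exp(z))/2.


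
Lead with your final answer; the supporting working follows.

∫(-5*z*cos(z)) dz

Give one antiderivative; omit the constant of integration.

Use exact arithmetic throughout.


The answer is -5*z*sin(z) - 5*cos(z).
Step 1. Integrate ∫(-5*z*cos(z)) dz by parts with u = z, dv = (-5*cos(z)) dz, so v = -5*sin(z): now -5*z*sin(z) + ∫(5*sin(z)) dz.
Step 2. Evaluate the standard form: now -5*z*sin(z) - 5*cos(z).
Answer: -5*z*sin(z) - 5*cos(z).


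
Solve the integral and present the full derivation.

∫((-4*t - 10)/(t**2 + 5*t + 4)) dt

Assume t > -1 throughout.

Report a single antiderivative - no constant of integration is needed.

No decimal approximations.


Step 1. Decompose ∫((-4*t - 10)/(t**2 + 5*t + 4)) dt by partial fractions, (-4*t - 10)/(t**2 + 5*t + 4) = -2/(t + 4) - 2/(t + 1): now ∫(-2/(t + 1)) dt + ∫(-2/(t + 4)) dt.
Step 2. Evaluate the standard form [assuming t > -1]: now -2*log(t + 1) + ∫(-2/(t + 4)) dt.
Step 3. Evaluate the standard form [assuming t > -4]: now -2*log(t + 1) - 2*log(t + 4).
Answer: -2*log(t + 1) - 2*log(t + 4).


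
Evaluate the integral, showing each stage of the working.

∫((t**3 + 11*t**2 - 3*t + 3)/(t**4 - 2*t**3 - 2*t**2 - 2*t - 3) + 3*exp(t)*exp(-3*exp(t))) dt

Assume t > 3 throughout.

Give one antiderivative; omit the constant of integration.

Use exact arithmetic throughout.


Step 1. Rewrite: now ∫((t**3 + 11*t**2 - 3*t + 3)/(t**4 - 2*t**3 - 2*t**2 - 2*t - 3)) dt + ∫(3*exp(t)*exp(-3*exp(t))) dt.
Step 2. Substitute u = exp(t), turning ∫(3*exp(t)*exp(-3*exp(t))) dt into ∫(3*exp(-3*u)) du: now ∫((t**3 + 11*t**2 - 3*t + 3)/(t**4 - 2*t**3 - 2*t**2 - 2*t - 3)) dt + ∫(3*exp(-3*u)) du.
Step 3. Evaluate the standard form: now ∫((t**3 + 11*t**2 - 3*t + 3)/(t**4 - 2*t**3 - 2*t**2 - 2*t - 3)) dt - exp(-3*u).
Step 4. Substitute back u = exp(t): now ∫((t**3 + 11*t**2 - 3*t + 3)/(t**4 - 2*t**3 - 2*t**2 - 2*t - 3)) dt - exp(-3*exp(t)).
Step 5. Decompose ∫((t**3 + 11*t**2 - 3*t + 3)/(t**4 - 2*t**3 - 2*t**2 - 2*t - 3)) dt by partial fractions, (t**3 + 11*t**2 - 3*t + 3)/(t**4 - 2*t**3 - 2*t**2 - 2*t - 3) = 2/(t**2 + 1) - 2/(t + 1) + 3/(t - 3): now ∫(3/(t - 3)) dt + ∫(-2/(t + 1)) dt + ∫(2/(t**2 + 1)) dt - exp(-3*exp(t)).
Step 6. Evaluate the standard form [assuming t > 3]: now 3*log(t - 3) + ∫(-2/(t + 1)) dt + ∫(2/(t**2 + 1)) dt - exp(-3*exp(t)).
Step 7. Evaluate the standard form [assuming t > -1]: now 3*log(t - 3) - 2*log(t + 1) + ∫(2/(t**2 + 1)) dt - exp(-3*exp(t)).
Step 8. Evaluate the standard form: now 3*log(t - 3) - 2*log(t + 1) + 2*atan(t) - exp(-3*exp(t)).
Answer: 3*log(t - 3) - 2*log(t + 1) + 2*atan(t) - exp(-3*exp(t)).


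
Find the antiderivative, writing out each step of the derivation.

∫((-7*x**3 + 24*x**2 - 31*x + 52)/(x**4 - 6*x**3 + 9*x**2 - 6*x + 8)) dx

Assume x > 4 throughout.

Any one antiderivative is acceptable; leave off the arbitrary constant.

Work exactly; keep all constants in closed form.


Step 1. Decompose ∫((-7*x**3 + 24*x**2 - 31*x + 52)/(x**4 - 6*x**3 + 9*x**2 - 6*x + 8)) dx by partial fractions, (-7*x**3 + 24*x**2 - 31*x + 52)/(x**4 - 6*x**3 + 9*x**2 - 6*x + 8) = 4/(x**2 + 1) - 3/(x - 2) - 4/(x - 4): now ∫(-4/(x - 4)) dx + ∫(-3/(x - 2)) dx + ∫(4/(x**2 + 1)) dx.
Step 2. Evaluate the standard form [assuming x > 4]: now -4*log(x - 4) + ∫(-3/(x - 2)) dx + ∫(4/(x**2 + 1)) dx.
Step 3. Evaluate the standard form [assuming x > 2]: now -4*log(x - 4) - 3*log(x - 2) + ∫(4/(x**2 + 1)) dx.
Step 4. Evaluate the standard form: now -4*log(x - 4) - 3*log(x - 2) + 4*atan(x).
Answer: -4*log(x - 4) - 3*log(x - 2) + 4*atan(x).


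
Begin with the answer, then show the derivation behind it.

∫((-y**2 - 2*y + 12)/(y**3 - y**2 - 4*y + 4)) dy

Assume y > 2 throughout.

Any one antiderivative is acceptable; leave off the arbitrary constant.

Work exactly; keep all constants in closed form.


The answer is log(y - 2) - 3*log(y - 1) + log(y + 2).
Step 1. Decompose ∫((-y**2 - 2*y + 12)/(y**3 - y**2 - 4*y + 4)) dy by partial fractions, (-y**2 - 2*y + 12)/(y**3 - y**2 - 4*y + 4) = 1/(y + 2) - 3/(y - 1) + 1/(y - 2): now ∫(1/(y - 2)) dy + ∫(-3/(y - 1)) dy + ∫(1/(y + 2)) dy.
Step 2. Evaluate the standard form [assuming y > 1]: now -3*log(y - 1) + ∫(1/(y - 2)) dy + ∫(1/(y + 2)) dy.
Step 3. Evaluate the standard form [assuming y > 2]: now log(y - 2) - 3*log(y - 1) + ∫(1/(y + 2)) dy.
Step 4. Evaluate the standard form [assuming y > -2]: now log(y - 2) - 3*log(y - 1) + log(y + 2).
Answer: log(y - 2) - 3*log(y - 1) + log(y + 2).


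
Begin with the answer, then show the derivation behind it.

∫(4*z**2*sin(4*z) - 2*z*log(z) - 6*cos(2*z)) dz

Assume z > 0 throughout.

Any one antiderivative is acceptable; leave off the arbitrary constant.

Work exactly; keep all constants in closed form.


The answer is -z**2*log(z) - z**2*cos(4*z) + z**2/2 + z*sin(4*z)/2 - 3*sin(2*z) + cos(4*z)/8.
Step 1. Rewrite: now ∫(-2*z*log(z)) dz + ∫(4*z**2*sin(4*z)) dz + ∫(-6*cos(2*z)) dz.
Step 2. Integrate ∫(4*z**2*sin(4*z)) dz by parts with u = z**2, dv = (4*sin(4*z)) dz, so v = -cos(4*z): now -z**2*cos(4*z) + ∫(-2*z*log(z)) dz + ∫(2*z*cos(4*z)) dz + ∫(-6*cos(2*z)) dz.
Step 3. Integrate ∫(2*z*cos(4*z)) dz by parts with u = z, dv = (2*cos(4*z)) dz, so v = sin(4*z)/2: now -z**2*cos(4*z) + z*sin(4*z)/2 + ∫(-2*z*log(z)) dz + ∫(-sin(4*z)/2) dz + ∫(-6*cos(2*z)) dz.
Step 4. Evaluate the standard form: now -z**2*cos(4*z) + z*sin(4*z)/2 + cos(4*z)/8 + ∫(-2*z*log(z)) dz + ∫(-6*cos(2*z)) dz.
Step 5. Evaluate the standard form: now -z**2*cos(4*z) + z*sin(4*z)/2 - 3*sin(2*z) + cos(4*z)/8 + ∫(-2*z*log(z)) dz.
Step 6. Integrate ∫(-2*z*log(z)) dz by parts with u = log(z), dv = (-2*z) dz, so v = -z**2 [assuming z > 0]: now -z**2*log(z) - z**2*cos(4*z) + z*sin(4*z)/2 - 3*sin(2*z) + cos(4*z)/8 + ∫(z) dz.
Step 7. Evaluate the standard form: now -z**2*log(z) - z**2*cos(4*z) + z**2/2 + z*sin(4*z)/2 - 3*sin(2*z) + cos(4*z)/8.
Answer: -z**2*log(z) - z**2*cos(4*z) + z**2/2 + z*sin(4*z)/2 - 3*sin(2*z) + cos(4*z)/8.


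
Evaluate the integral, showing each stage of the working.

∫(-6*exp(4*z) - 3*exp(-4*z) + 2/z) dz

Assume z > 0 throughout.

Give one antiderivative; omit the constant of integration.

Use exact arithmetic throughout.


Step 1. Rewrite: now ∫(2/z) dz + ∫(-3*exp(-4*z)) dz + ∫(-6*exp(4*z)) dz.
Step 2. Evaluate the standard form: now -3*exp(4*z)/2 + ∫(2/z) dz + ∫(-3*exp(-4*z)) dz.
Step 3. Evaluate the standard form: now -3*exp(4*z)/2 + ∫(2/z) dz + 3*exp(-4*z)/4.
Step 4. Evaluate the standard form [assuming z > 0]: now -3*exp(4*z)/2 + 2*log(z) + 3*exp(-4*z)/4.
Answer: -3*exp(4*z)/2 + 2*log(z) + 3*exp(-4*z)/4.


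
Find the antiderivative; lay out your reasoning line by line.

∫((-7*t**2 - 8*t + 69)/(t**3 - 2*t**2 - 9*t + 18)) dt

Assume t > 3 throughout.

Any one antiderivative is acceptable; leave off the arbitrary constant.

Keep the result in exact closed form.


Step 1. Decompose ∫((-7*t**2 - 8*t + 69)/(t**3 - 2*t**2 - 9*t + 18)) dt by partial fractions, (-7*t**2 - 8*t + 69)/(t**3 - 2*t**2 - 9*t + 18) = 1/(t + 3) - 5/(t - 2) - 3/(t - 3): now ∫(-3/(t - 3)) dt + ∫(-5/(t - 2)) dt + ∫(1/(t + 3)) dt.
Step 2. Evaluate the standard form [assuming t > 3]: now -3*log(t - 3) + ∫(-5/(t - 2)) dt + ∫(1/(t + 3)) dt.
Step 3. Evaluate the standard form [assuming t > 2]: now -3*log(t - 3) - 5*log(t - 2) + ∫(1/(t + 3)) dt.
Step 4. Evaluate the standard form [assuming t > -3]: now -3*log(t - 3) - 5*log(t - 2) + log(t + 3).
Answer: -3*log(t - 3) - 5*log(t - 2) + log(t + 3).


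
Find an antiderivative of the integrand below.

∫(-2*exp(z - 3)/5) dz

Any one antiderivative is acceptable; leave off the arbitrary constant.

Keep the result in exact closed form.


Answer: -2*exp(z - 3)/5.


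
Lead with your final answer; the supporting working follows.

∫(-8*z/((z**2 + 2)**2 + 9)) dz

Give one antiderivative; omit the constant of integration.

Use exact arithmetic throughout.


The answer is -4*atan(z**2/3 + 2/3)/3.
Step 1. Substitute u = z**2 + 2, turning ∫(-8*z/((z**2 + 2)**2 + 9)) dz into ∫(-4/(u**2 + 9)) du: now ∫(-4/(u**2 + 9)) du.
Step 2. Evaluate the standard form: now -4*atan(u/3)/3.
Step 3. Substitute back u = z**2 + 2: now -4*atan(z**2/3 + 2/3)/3.
Answer: -4*atan(z**2/3 + 2/3)/3.


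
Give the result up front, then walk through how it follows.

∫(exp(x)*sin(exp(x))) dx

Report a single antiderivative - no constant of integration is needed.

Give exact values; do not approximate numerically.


The answer is -cos(exp(x)).
Step 1. Substitute u = exp(x), turning ∫(exp(x)*sin(exp(x))) dx into ∫(sin(u)) du: now ∫(sin(u)) du.
Step 2. Evaluate the standard form: now -cos(u).
Step 3. Substitute back u = exp(x): now -cos(exp(x)).
Answer: -cos(exp(x)).


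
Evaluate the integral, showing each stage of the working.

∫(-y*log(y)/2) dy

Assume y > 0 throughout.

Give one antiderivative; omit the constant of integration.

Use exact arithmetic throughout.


Step 1. Integrate ∫(-y*log(y)/2) dy by parts with u = log(y), dv = (-y/2) dy, so v = -y**2/4 [assuming y > 0]: now -y**2*log(y)/4 + ∫(y/4) dy.
Step 2. Evaluate the standard form: now -y**2*log(y)/4 + y**2/8.
Answer: -y**2*log(y)/4 + y**2/8.


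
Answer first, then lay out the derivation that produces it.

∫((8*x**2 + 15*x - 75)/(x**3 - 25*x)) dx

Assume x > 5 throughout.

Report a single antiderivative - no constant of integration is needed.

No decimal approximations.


The answer is 3*log(x) + 4*log(x - 5) + log(x + 5).
Step 1. Decompose ∫((8*x**2 + 15*x - 75)/(x**3 - 25*x)) dx by partial fractions, (8*x**2 + 15*x - 75)/(x**3 - 25*x) = 1/(x + 5) + 4/(x - 5) + 3/x: now ∫(3/x) dx + ∫(4/(x - 5)) dx + ∫(1/(x + 5)) dx.
Step 2. Evaluate the standard form [assuming x > -5]: now log(x + 5) + ∫(3/x) dx + ∫(4/(x - 5)) dx.
Step 3. Evaluate the standard form [assuming x > 5]: now 4*log(x - 5) + log(x + 5) + ∫(3/x) dx.
Step 4. Evaluate the standard form [assuming x > 0]: now 3*log(x) + 4*log(x - 5) + log(x + 5).
Answer: 3*log(x) + 4*log(x - 5) + log(x + 5).


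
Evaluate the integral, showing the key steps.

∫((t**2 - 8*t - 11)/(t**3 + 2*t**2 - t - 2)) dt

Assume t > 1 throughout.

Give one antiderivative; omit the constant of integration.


Step 1. Decompose ∫((t**2 - 8*t - 11)/(t**3 + 2*t**2 - t - 2)) dt by partial fractions, (t**2 - 8*t - 11)/(t**3 + 2*t**2 - t - 2) = 3/(t + 2) + 1/(t + 1) - 3/(t - 1): now ∫(-3/(t - 1)) dt + ∫(1/(t + 1)) dt + ∫(3/(t + 2)) dt.
Step 2. Evaluate the standard form [assuming t > -1]: now log(t + 1) + ∫(-3/(t - 1)) dt + ∫(3/(t + 2)) dt.
Step 3. Evaluate the standard form [assuming t > -2]: now log(t + 1) + 3*log(t + 2) + ∫(-3/(t - 1)) dt.
Step 4. Evaluate the standard form [assuming t > 1]: now -3*log(t - 1) + log(t + 1) + 3*log(t + 2).
Answer: -3*log(t - 1) + log(t + 1) + 3*log(t + 2).


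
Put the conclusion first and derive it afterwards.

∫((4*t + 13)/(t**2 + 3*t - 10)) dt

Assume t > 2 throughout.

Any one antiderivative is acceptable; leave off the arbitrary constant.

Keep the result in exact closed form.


The answer is 3*log(t - 2) + log(t + 5).
Step 1. Decompose ∫((4*t + 13)/(t**2 + 3*t - 10)) dt by partial fractions, (4*t + 13)/(t**2 + 3*t - 10) = 1/(t + 5) + 3/(t - 2): now ∫(3/(t - 2)) dt + ∫(1/(t + 5)) dt.
Step 2. Evaluate the standard form [assuming t > 2]: now 3*log(t - 2) + ∫(1/(t + 5)) dt.
Step 3. Evaluate the standard form [assuming t > -5]: now 3*log(t - 2) + log(t + 5).
Answer: 3*log(t - 2) + log(t + 5).


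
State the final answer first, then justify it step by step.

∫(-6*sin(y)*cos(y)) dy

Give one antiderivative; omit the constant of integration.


The answer is -3*sin(y)**2.
Step 1. Substitute u = sin(y), turning ∫(-6*sin(y)*cos(y)) dy into ∫(-6*u) du: now ∫(-6*u) du.
Step 2. Evaluate the standard form: now -3*u**2.
Step 3. Substitute back u = sin(y): now -3*sin(y)**2.
Answer: -3*sin(y)**2.


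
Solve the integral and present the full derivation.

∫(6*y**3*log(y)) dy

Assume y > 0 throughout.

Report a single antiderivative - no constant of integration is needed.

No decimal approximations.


Step 1. Integrate ∫(6*y**3*log(y)) dy by parts with u = log(y), dv = (6*y**3) dy, so v = 3*y**4/2 [assuming y > 0]: now 3*y**4*log(y)/2 + ∫(-3*y**3/2) dy.
Step 2. Evaluate the standard form: now 3*y**4*log(y)/2 - 3*y**4/8.
Answer: 3*y**4*log(y)/2 - 3*y**4/8.


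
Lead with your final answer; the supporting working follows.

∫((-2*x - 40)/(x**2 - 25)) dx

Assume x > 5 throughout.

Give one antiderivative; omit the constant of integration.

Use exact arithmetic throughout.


The answer is -5*log(x - 5) + 3*log(x + 5).
Step 1. Decompose ∫((-2*x - 40)/(x**2 - 25)) dx by partial fractions, (-2*x - 40)/(x**2 - 25) = 3/(x + 5) - 5/(x - 5): now ∫(-5/(x - 5)) dx + ∫(3/(x + 5)) dx.
Step 2. Evaluate the standard form [assuming x > -5]: now 3*log(x + 5) + ∫(-5/(x - 5)) dx.
Step 3. Evaluate the standard form [assuming x > 5]: now -5*log(x - 5) + 3*log(x + 5).
Answer: -5*log(x - 5) + 3*log(x + 5).


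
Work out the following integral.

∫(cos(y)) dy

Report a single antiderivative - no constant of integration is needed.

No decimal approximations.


Answer: sin(y).


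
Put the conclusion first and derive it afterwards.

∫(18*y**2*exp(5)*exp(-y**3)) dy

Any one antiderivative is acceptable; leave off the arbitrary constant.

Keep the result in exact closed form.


The answer is -6*exp(5 - y**3).
Step 1. Substitute u = y**3 - 5, turning ∫(18*y**2*exp(5)*exp(-y**3)) dy into ∫(6*exp(-u)) du: now ∫(6*exp(-u)) du.
Step 2. Evaluate the standard form: now -6*exp(-u).
Step 3. Substitute back u = y**3 - 5: now -6*exp(5 - y**3).
Answer: -6*exp(5 - y**3).


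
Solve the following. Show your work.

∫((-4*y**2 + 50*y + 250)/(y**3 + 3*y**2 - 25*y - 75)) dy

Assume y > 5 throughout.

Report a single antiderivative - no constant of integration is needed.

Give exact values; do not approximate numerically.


Step 1. Decompose ∫((-4*y**2 + 50*y + 250)/(y**3 + 3*y**2 - 25*y - 75)) dy by partial fractions, (-4*y**2 + 50*y + 250)/(y**3 + 3*y**2 - 25*y - 75) = -5/(y + 5) - 4/(y + 3) + 5/(y - 5): now ∫(5/(y - 5)) dy + ∫(-4/(y + 3)) dy + ∫(-5/(y + 5)) dy.
Step 2. Evaluate the standard form [assuming y > 5]: now 5*log(y - 5) + ∫(-4/(y + 3)) dy + ∫(-5/(y + 5)) dy.
Step 3. Evaluate the standard form [assuming y > -5]: now 5*log(y - 5) - 5*log(y + 5) + ∫(-4/(y + 3)) dy.
Step 4. Evaluate the standard form [assuming y > -3]: now 5*log(y - 5) - 4*log(y + 3) - 5*log(y + 5).
Answer: 5*log(y - 5) - 4*log(y + 3) - 5*log(y + 5).


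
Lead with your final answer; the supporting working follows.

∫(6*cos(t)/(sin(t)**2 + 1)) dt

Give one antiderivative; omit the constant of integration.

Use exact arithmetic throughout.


The answer is 6*atan(sin(t)).
Step 1. Substitute u = sin(t), turning ∫(6*cos(t)/(sin(t)**2 + 1)) dt into ∫(6/(u**2 + 1)) du: now ∫(6/(u**2 + 1)) du.
Step 2. Evaluate the standard form: now 6*atan(u).
Step 3. Substitute back u = sin(t): now 6*atan(sin(t)).
Answer: 6*atan(sin(t)).


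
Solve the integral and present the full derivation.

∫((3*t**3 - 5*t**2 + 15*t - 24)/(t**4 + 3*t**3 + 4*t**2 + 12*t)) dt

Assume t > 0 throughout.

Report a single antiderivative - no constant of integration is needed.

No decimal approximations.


Step 1. Decompose ∫((3*t**3 - 5*t**2 + 15*t - 24)/(t**4 + 3*t**3 + 4*t**2 + 12*t)) dt by partial fractions, (3*t**3 - 5*t**2 + 15*t - 24)/(t**4 + 3*t**3 + 4*t**2 + 12*t) = 1/(t**2 + 4) + 5/(t + 3) - 2/t: now ∫(-2/t) dt + ∫(5/(t + 3)) dt + ∫(1/(t**2 + 4)) dt.
Step 2. Evaluate the standard form [assuming t > 0]: now -2*log(t) + ∫(5/(t + 3)) dt + ∫(1/(t**2 + 4)) dt.
Step 3. Evaluate the standard form [assuming t > -3]: now -2*log(t) + 5*log(t + 3) + ∫(1/(t**2 + 4)) dt.
Step 4. Evaluate the standard form: now -2*log(t) + 5*log(t + 3) + atan(t/2)/2.
Answer: -2*log(t) + 5*log(t + 3) + atan(t/2)/2.


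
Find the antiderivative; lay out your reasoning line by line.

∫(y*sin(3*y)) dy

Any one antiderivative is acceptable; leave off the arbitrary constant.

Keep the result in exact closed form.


Step 1. Integrate ∫(y*sin(3*y)) dy by parts with u = y, dv = (sin(3*y)) dy, so v = -cos(3*y)/3: now -y*cos(3*y)/3 + ∫(cos(3*y)/3) dy.
Step 2. Evaluate the standard form: now -y*cos(3*y)/3 + sin(3*y)/9.
Answer: -y*cos(3*y)/3 + sin(3*y)/9.


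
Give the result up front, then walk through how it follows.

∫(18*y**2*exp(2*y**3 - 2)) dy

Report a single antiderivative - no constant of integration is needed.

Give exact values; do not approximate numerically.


The answer is 3*exp(2*y**3 - 2).
Step 1. Substitute u = y**3 - 1, turning ∫(18*y**2*exp(2*y**3 - 2)) dy into ∫(6*exp(2*u)) du: now ∫(6*exp(2*u)) du.
Step 2. Evaluate the standard form: now 3*exp(2*u).
Step 3. Substitute back u = y**3 - 1: now 3*exp(2*y**3 - 2).
Answer: 3*exp(2*y**3 - 2).


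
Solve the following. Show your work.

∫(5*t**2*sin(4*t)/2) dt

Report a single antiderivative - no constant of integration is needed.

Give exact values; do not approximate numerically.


Step 1. Integrate ∫(5*t**2*sin(4*t)/2) dt by parts with u = t**2, dv = (5*sin(4*t)/2) dt, so v = -5*cos(4*t)/8: now -5*t**2*cos(4*t)/8 + ∫(5*t*cos(4*t)/4) dt.
Step 2. Integrate ∫(5*t*cos(4*t)/4) dt by parts with u = t, dv = (5*cos(4*t)/4) dt, so v = 5*sin(4*t)/16: now -5*t**2*cos(4*t)/8 + 5*t*sin(4*t)/16 + ∫(-5*sin(4*t)/16) dt.
Step 3. Evaluate the standard form: now -5*t**2*cos(4*t)/8 + 5*t*sin(4*t)/16 + 5*cos(4*t)/64.
Answer: -5*t**2*cos(4*t)/8 + 5*t*sin(4*t)/16 + 5*cos(4*t)/64.


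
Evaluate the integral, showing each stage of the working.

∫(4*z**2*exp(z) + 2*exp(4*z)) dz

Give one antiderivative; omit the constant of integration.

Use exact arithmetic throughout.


Step 1. Rewrite: now ∫(4*z**2*exp(z)) dz + ∫(2*exp(4*z)) dz.
Step 2. Integrate ∫(4*z**2*exp(z)) dz by parts with u = z**2, dv = (4*exp(z)) dz, so v = 4*exp(z): now 4*z**2*exp(z) + ∫(-8*z*exp(z)) dz + ∫(2*exp(4*z)) dz.
Step 3. Integrate ∫(-8*z*exp(z)) dz by parts with u = z, dv = (-8*exp(z)) dz, so v = -8*exp(z): now 4*z**2*exp(z) - 8*z*exp(z) + ∫(8*exp(z)) dz + ∫(2*exp(4*z)) dz.
Step 4. Evaluate the standard form: now 4*z**2*exp(z) - 8*z*exp(z) + 8*exp(z) + ∫(2*exp(4*z)) dz.
Step 5. Evaluate the standard form: now 4*z**2*exp(z) - 8*z*exp(z) + exp(4*z)/2 + 8*exp(z).
Answer: 4*z**2*exp(z) - 8*z*exp(z) + exp(4*z)/2 + 8*exp(z).


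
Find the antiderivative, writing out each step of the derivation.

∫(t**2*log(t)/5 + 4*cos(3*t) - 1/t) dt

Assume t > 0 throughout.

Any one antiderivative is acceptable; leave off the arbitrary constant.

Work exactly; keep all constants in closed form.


Step 1. Rewrite: now ∫(-1/t) dt + ∫(t**2*log(t)/5) dt + ∫(4*cos(3*t)) dt.
Step 2. Integrate ∫(t**2*log(t)/5) dt by parts with u = log(t), dv = (t**2/5) dt, so v = t**3/15 [assuming t > 0]: now t**3*log(t)/15 + ∫(-1/t) dt + ∫(-t**2/15) dt + ∫(4*cos(3*t)) dt.
Step 3. Evaluate the standard form: now t**3*log(t)/15 - t**3/45 + ∫(-1/t) dt + ∫(4*cos(3*t)) dt.
Step 4. Evaluate the standard form: now t**3*log(t)/15 - t**3/45 + 4*sin(3*t)/3 + ∫(-1/t) dt.
Step 5. Evaluate the standard form [assuming t > 0]: now t**3*log(t)/15 - t**3/45 - log(t) + 4*sin(3*t)/3.
Answer: t**3*log(t)/15 - t**3/45 - log(t) + 4*sin(3*t)/3.


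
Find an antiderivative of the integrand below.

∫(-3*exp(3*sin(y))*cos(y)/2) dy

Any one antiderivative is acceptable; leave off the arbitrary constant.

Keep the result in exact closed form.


Answer: -exp(3*sin(y))/2.


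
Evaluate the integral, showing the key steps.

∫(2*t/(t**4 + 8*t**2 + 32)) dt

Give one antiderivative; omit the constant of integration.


Step 1. Substitute u = t**2 + 4, turning ∫(2*t/(t**4 + 8*t**2 + 32)) dt into ∫(1/(u**2 + 16)) du: now ∫(1/(u**2 + 16)) du.
Step 2. Evaluate the standard form: now atan(u/4)/4.
Step 3. Substitute back u = t**2 + 4: now atan(t**2/4 + 1)/4.
Answer: atan(t**2/4 + 1)/4.


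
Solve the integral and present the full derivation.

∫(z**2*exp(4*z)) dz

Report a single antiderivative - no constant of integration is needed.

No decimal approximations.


Step 1. Integrate ∫(z**2*exp(4*z)) dz by parts with u = z**2, dv = (exp(4*z)) dz, so v = exp(4*z)/4: now z**2*exp(4*z)/4 + ∫(-z*exp(4*z)/2) dz.
Step 2. Integrate ∫(-z*exp(4*z)/2) dz by parts with u = z, dv = (-exp(4*z)/2) dz, so v = -exp(4*z)/8: now z**2*exp(4*z)/4 - z*exp(4*z)/8 + ∫(exp(4*z)/8) dz.
Step 3. Evaluate the standard form: now z**2*exp(4*z)/4 - z*exp(4*z)/8 + exp(4*z)/32.
Answer: z**2*exp(4*z)/4 - z*exp(4*z)/8 + exp(4*z)/32.


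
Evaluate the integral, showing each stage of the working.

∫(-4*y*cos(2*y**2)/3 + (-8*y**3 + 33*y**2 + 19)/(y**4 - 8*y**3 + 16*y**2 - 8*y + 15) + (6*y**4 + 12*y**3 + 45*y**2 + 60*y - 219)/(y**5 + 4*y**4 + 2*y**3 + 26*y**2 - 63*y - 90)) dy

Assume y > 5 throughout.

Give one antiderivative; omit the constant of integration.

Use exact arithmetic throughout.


Step 1. Rewrite: now ∫(-4*y*cos(2*y**2)/3) dy + ∫((-8*y**3 + 33*y**2 + 19)/(y**4 - 8*y**3 + 16*y**2 - 8*y + 15)) dy + ∫((6*y**4 + 12*y**3 + 45*y**2 + 60*y - 219)/(y**5 + 4*y**4 + 2*y**3 + 26*y**2 - 63*y - 90)) dy.
Step 2. Decompose ∫((6*y**4 + 12*y**3 + 45*y**2 + 60*y - 219)/(y**5 + 4*y**4 + 2*y**3 + 26*y**2 - 63*y - 90)) dy by partial fractions, (6*y**4 + 12*y**3 + 45*y**2 + 60*y - 219)/(y**5 + 4*y**4 + 2*y**3 + 26*y**2 - 63*y - 90) = 3/(y**2 + 9) + 3/(y + 5) + 2/(y + 1) + 1/(y - 2): now ∫(-4*y*cos(2*y**2)/3) dy + ∫((-8*y**3 + 33*y**2 + 19)/(y**4 - 8*y**3 + 16*y**2 - 8*y + 15)) dy + ∫(1/(y - 2)) dy + ∫(2/(y + 1)) dy + ∫(3/(y + 5)) dy + ∫(3/(y**2 + 9)) dy.
Step 3. Evaluate the standard form [assuming y > -5]: now 3*log(y + 5) + ∫(-4*y*cos(2*y**2)/3) dy + ∫((-8*y**3 + 33*y**2 + 19)/(y**4 - 8*y**3 + 16*y**2 - 8*y + 15)) dy + ∫(1/(y - 2)) dy + ∫(2/(y + 1)) dy + ∫(3/(y**2 + 9)) dy.
Step 4. Evaluate the standard form [assuming y > -1]: now 2*log(y + 1) + 3*log(y + 5) + ∫(-4*y*cos(2*y**2)/3) dy + ∫((-8*y**3 + 33*y**2 + 19)/(y**4 - 8*y**3 + 16*y**2 - 8*y + 15)) dy + ∫(1/(y - 2)) dy + ∫(3/(y**2 + 9)) dy.
Step 5. Evaluate the standard form [assuming y > 2]: now log(y - 2) + 2*log(y + 1) + 3*log(y + 5) + ∫(-4*y*cos(2*y**2)/3) dy + ∫((-8*y**3 + 33*y**2 + 19)/(y**4 - 8*y**3 + 16*y**2 - 8*y + 15)) dy + ∫(3/(y**2 + 9)) dy.
Step 6. Evaluate the standard form: now log(y - 2) + 2*log(y + 1) + 3*log(y + 5) + atan(y/3) + ∫(-4*y*cos(2*y**2)/3) dy + ∫((-8*y**3 + 33*y**2 + 19)/(y**4 - 8*y**3 + 16*y**2 - 8*y + 15)) dy.
Step 7. Decompose ∫((-8*y**3 + 33*y**2 + 19)/(y**4 - 8*y**3 + 16*y**2 - 8*y + 15)) dy by partial fractions, (-8*y**3 + 33*y**2 + 19)/(y**4 - 8*y**3 + 16*y**2 - 8*y + 15) = -1/(y**2 + 1) - 5/(y - 3) - 3/(y - 5): now log(y - 2) + 2*log(y + 1) + 3*log(y + 5) + atan(y/3) + ∫(-4*y*cos(2*y**2)/3) dy + ∫(-3/(y - 5)) dy + ∫(-5/(y - 3)) dy + ∫(-1/(y**2 + 1)) dy.
Step 8. Evaluate the standard form [assuming y > 3]: now -5*log(y - 3) + log(y - 2) + 2*log(y + 1) + 3*log(y + 5) + atan(y/3) + ∫(-4*y*cos(2*y**2)/3) dy + ∫(-3/(y - 5)) dy + ∫(-1/(y**2 + 1)) dy.
Step 9. Evaluate the standard form [assuming y > 5]: now -3*log(y - 5) - 5*log(y - 3) + log(y - 2) + 2*log(y + 1) + 3*log(y + 5) + atan(y/3) + ∫(-4*y*cos(2*y**2)/3) dy + ∫(-1/(y**2 + 1)) dy.
Step 10. Evaluate the standard form: now -3*log(y - 5) - 5*log(y - 3) + log(y - 2) + 2*log(y + 1) + 3*log(y + 5) + atan(y/3) - atan(y) + ∫(-4*y*cos(2*y**2)/3) dy.
Step 11. Substitute u = y**2, turning ∫(-4*y*cos(2*y**2)/3) dy into ∫(-2*cos(2*u)/3) du: now -3*log(y - 5) - 5*log(y - 3) + log(y - 2) + 2*log(y + 1) + 3*log(y + 5) + atan(y/3) - atan(y) + ∫(-2*cos(2*u)/3) du.
Step 12. Evaluate the standard form: now -3*log(y - 5) - 5*log(y - 3) + log(y - 2) + 2*log(y + 1) + 3*log(y + 5) - sin(2*u)/3 + atan(y/3) - atan(y).
Step 13. Substitute back u = y**2: now -3*log(y - 5) - 5*log(y - 3) + log(y - 2) + 2*log(y + 1) + 3*log(y + 5) - sin(2*y**2)/3 + atan(y/3) - atan(y).
Answer: -3*log(y - 5) - 5*log(y - 3) + log(y - 2) + 2*log(y + 1) + 3*log(y + 5) - sin(2*y**2)/3 + atan(y/3) - atan(y).


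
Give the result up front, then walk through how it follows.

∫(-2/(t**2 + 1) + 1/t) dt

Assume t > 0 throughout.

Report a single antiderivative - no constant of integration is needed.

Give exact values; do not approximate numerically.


The answer is log(t) - 2*atan(t).
Step 1. Rewrite: now ∫(1/t) dt + ∫(-2/(t**2 + 1)) dt.
Step 2. Evaluate the standard form [assuming t > 0]: now log(t) + ∫(-2/(t**2 + 1)) dt.
Step 3. Evaluate the standard form: now log(t) - 2*atan(t).
Answer: log(t) - 2*atan(t).


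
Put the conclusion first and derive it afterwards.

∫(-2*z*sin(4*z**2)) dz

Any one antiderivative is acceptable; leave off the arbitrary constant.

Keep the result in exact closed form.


The answer is cos(4*z**2)/4.
Step 1. Substitute u = z**2, turning ∫(-2*z*sin(4*z**2)) dz into ∫(-sin(4*u)) du: now ∫(-sin(4*u)) du.
Step 2. Evaluate the standard form: now cos(4*u)/4.
Step 3. Substitute back u = z**2: now cos(4*z**2)/4.
Answer: cos(4*z**2)/4.


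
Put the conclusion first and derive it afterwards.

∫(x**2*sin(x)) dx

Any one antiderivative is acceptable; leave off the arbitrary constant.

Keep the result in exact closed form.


The answer is -x**2*cos(x) + 2*x*sin(x) + 2*cos(x).
Step 1. Integrate ∫(x**2*sin(x)) dx by parts with u = x**2, dv = (sin(x)) dx, so v = -cos(x): now -x**2*cos(x) + ∫(2*x*cos(x)) dx.
Step 2. Integrate ∫(2*x*cos(x)) dx by parts with u = x, dv = (2*cos(x)) dx, so v = 2*sin(x): now -x**2*cos(x) + 2*x*sin(x) + ∫(-2*sin(x)) dx.
Step 3. Evaluate the standard form: now -x**2*cos(x) + 2*x*sin(x) + 2*cos(x).
Answer: -x**2*cos(x) + 2*x*sin(x) + 2*cos(x).


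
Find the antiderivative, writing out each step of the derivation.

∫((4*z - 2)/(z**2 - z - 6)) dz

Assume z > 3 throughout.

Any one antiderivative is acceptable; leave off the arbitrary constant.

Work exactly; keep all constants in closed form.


Step 1. Decompose ∫((4*z - 2)/(z**2 - z - 6)) dz by partial fractions, (4*z - 2)/(z**2 - z - 6) = 2/(z + 2) + 2/(z - 3): now ∫(2/(z - 3)) dz + ∫(2/(z + 2)) dz.
Step 2. Evaluate the standard form [assuming z > -2]: now 2*log(z + 2) + ∫(2/(z - 3)) dz.
Step 3. Evaluate the standard form [assuming z > 3]: now 2*log(z - 3) + 2*log(z + 2).
Answer: 2*log(z - 3) + 2*log(z + 2).


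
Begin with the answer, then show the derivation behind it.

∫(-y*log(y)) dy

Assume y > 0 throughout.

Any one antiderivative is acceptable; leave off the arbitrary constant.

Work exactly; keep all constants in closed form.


The answer is -y**2*log(y)/2 + y**2/4.
Step 1. Integrate ∫(-y*log(y)) dy by parts with u = log(y), dv = (-y) dy, so v = -y**2/2 [assuming y > 0]: now -y**2*log(y)/2 + ∫(y/2) dy.
Step 2. Evaluate the standard form: now -y**2*log(y)/2 + y**2/4.
Answer: -y**2*log(y)/2 + y**2/4.


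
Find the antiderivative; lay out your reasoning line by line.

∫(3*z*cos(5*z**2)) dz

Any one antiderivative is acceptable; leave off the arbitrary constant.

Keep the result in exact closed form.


Step 1. Substitute u = z**2, turning ∫(3*z*cos(5*z**2)) dz into ∫(3*cos(5*u)/2) du: now ∫(3*cos(5*u)/2) du.
Step 2. Evaluate the standard form: now 3*sin(5*u)/10.
Step 3. Substitute back u = z**2: now 3*sin(5*z**2)/10.
Answer: 3*sin(5*z**2)/10.


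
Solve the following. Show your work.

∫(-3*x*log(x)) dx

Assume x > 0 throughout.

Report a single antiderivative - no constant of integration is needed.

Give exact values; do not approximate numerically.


Step 1. Integrate ∫(-3*x*log(x)) dx by parts with u = log(x), dv = (-3*x) dx, so v = -3*x**2/2 [assuming x > 0]: now -3*x**2*log(x)/2 + ∫(3*x/2) dx.
Step 2. Evaluate the standard form: now -3*x**2*log(x)/2 + 3*x**2/4.
Answer: -3*x**2*log(x)/2 + 3*x**2/4.


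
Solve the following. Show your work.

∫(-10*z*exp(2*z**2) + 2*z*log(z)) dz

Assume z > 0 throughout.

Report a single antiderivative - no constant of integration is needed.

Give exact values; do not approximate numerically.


Step 1. Rewrite: now ∫(-10*z*exp(2*z**2)) dz + ∫(2*z*log(z)) dz.
Step 2. Integrate ∫(2*z*log(z)) dz by parts with u = log(z), dv = (2*z) dz, so v = z**2 [assuming z > 0]: now z**2*log(z) + ∫(-z) dz + ∫(-10*z*exp(2*z**2)) dz.
Step 3. Evaluate the standard form: now z**2*log(z) - z**2/2 + ∫(-10*z*exp(2*z**2)) dz.
Step 4. Substitute u = z**2, turning ∫(-10*z*exp(2*z**2)) dz into ∫(-5*exp(2*u)) du: now z**2*log(z) - z**2/2 + ∫(-5*exp(2*u)) du.
Step 5. Evaluate the standard form: now z**2*log(z) - z**2/2 - 5*exp(2*u)/2.
Step 6. Substitute back u = z**2: now z**2*log(z) - z**2/2 - 5*exp(2*z**2)/2.
Answer: z**2*log(z) - z**2/2 - 5*exp(2*z**2)/2.


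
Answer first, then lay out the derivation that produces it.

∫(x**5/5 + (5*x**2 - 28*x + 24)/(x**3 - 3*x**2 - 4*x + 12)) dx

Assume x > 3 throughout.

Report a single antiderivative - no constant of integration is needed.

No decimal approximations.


The answer is x**6/30 - 3*log(x - 3) + 3*log(x - 2) + 5*log(x + 2).
Step 1. Rewrite: now ∫(x**5/5) dx + ∫((5*x**2 - 28*x + 24)/(x**3 - 3*x**2 - 4*x + 12)) dx.
Step 2. Evaluate the standard form: now x**6/30 + ∫((5*x**2 - 28*x + 24)/(x**3 - 3*x**2 - 4*x + 12)) dx.
Step 3. Decompose ∫((5*x**2 - 28*x + 24)/(x**3 - 3*x**2 - 4*x + 12)) dx by partial fractions, (5*x**2 - 28*x + 24)/(x**3 - 3*x**2 - 4*x + 12) = 5/(x + 2) + 3/(x - 2) - 3/(x - 3): now x**6/30 + ∫(-3/(x - 3)) dx + ∫(3/(x - 2)) dx + ∫(5/(x + 2)) dx.
Step 4. Evaluate the standard form [assuming x > 3]: now x**6/30 - 3*log(x - 3) + ∫(3/(x - 2)) dx + ∫(5/(x + 2)) dx.
Step 5. Evaluate the standard form [assuming x > 2]: now x**6/30 - 3*log(x - 3) + 3*log(x - 2) + ∫(5/(x + 2)) dx.
Step 6. Evaluate the standard form [assuming x > -2]: now x**6/30 - 3*log(x - 3) + 3*log(x - 2) + 5*log(x + 2).
Answer: x**6/30 - 3*log(x - 3) + 3*log(x - 2) + 5*log(x + 2).


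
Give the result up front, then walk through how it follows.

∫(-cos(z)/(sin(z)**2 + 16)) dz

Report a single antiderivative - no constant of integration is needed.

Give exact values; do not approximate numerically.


The answer is -atan(sin(z)/4)/4.
Step 1. Substitute u = sin(z), turning ∫(-cos(z)/(sin(z)**2 + 16)) dz into ∫(-1/(u**2 + 16)) du: now ∫(-1/(u**2 + 16)) du.
Step 2. Evaluate the standard form: now -atan(u/4)/4.
Step 3. Substitute back u = sin(z): now -atan(sin(z)/4)/4.
Answer: -atan(sin(z)/4)/4.


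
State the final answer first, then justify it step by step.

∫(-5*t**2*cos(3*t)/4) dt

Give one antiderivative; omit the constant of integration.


The answer is -5*t**2*sin(3*t)/12 - 5*t*cos(3*t)/18 + 5*sin(3*t)/54.
Step 1. Integrate ∫(-5*t**2*cos(3*t)/4) dt by parts with u = t**2, dv = (-5*cos(3*t)/4) dt, so v = -5*sin(3*t)/12: now -5*t**2*sin(3*t)/12 + ∫(5*t*sin(3*t)/6) dt.
Step 2. Integrate ∫(5*t*sin(3*t)/6) dt by parts with u = t, dv = (5*sin(3*t)/6) dt, so v = -5*cos(3*t)/18: now -5*t**2*sin(3*t)/12 - 5*t*cos(3*t)/18 + ∫(5*cos(3*t)/18) dt.
Step 3. Evaluate the standard form: now -5*t**2*sin(3*t)/12 - 5*t*cos(3*t)/18 + 5*sin(3*t)/54.
Answer: -5*t**2*sin(3*t)/12 - 5*t*cos(3*t)/18 + 5*sin(3*t)/54.


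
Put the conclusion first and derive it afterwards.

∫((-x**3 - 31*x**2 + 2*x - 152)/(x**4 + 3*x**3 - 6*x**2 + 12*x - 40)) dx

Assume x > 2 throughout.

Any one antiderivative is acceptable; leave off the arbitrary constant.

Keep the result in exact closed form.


The answer is -5*log(x - 2) + 4*log(x + 5) + atan(x/2).
Step 1. Decompose ∫((-x**3 - 31*x**2 + 2*x - 152)/(x**4 + 3*x**3 - 6*x**2 + 12*x - 40)) dx by partial fractions, (-x**3 - 31*x**2 + 2*x - 152)/(x**4 + 3*x**3 - 6*x**2 + 12*x - 40) = 2/(x**2 + 4) + 4/(x + 5) - 5/(x - 2): now ∫(-5/(x - 2)) dx + ∫(4/(x + 5)) dx + ∫(2/(x**2 + 4)) dx.
Step 2. Evaluate the standard form [assuming x > 2]: now -5*log(x - 2) + ∫(4/(x + 5)) dx + ∫(2/(x**2 + 4)) dx.
Step 3. Evaluate the standard form [assuming x > -5]: now -5*log(x - 2) + 4*log(x + 5) + ∫(2/(x**2 + 4)) dx.
Step 4. Evaluate the standard form: now -5*log(x - 2) + 4*log(x + 5) + atan(x/2).
Answer: -5*log(x - 2) + 4*log(x + 5) + atan(x/2).


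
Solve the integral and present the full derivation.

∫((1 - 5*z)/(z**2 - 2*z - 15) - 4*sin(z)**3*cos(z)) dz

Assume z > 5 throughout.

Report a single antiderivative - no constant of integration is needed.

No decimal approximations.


Step 1. Rewrite: now ∫((1 - 5*z)/(z**2 - 2*z - 15)) dz + ∫(-4*sin(z)**3*cos(z)) dz.
Step 2. Substitute u = sin(z), turning ∫(-4*sin(z)**3*cos(z)) dz into ∫(-4*u**3) du: now ∫(-4*u**3) du + ∫((1 - 5*z)/(z**2 - 2*z - 15)) dz.
Step 3. Evaluate the standard form: now -u**4 + ∫((1 - 5*z)/(z**2 - 2*z - 15)) dz.
Step 4. Substitute back u = sin(z): now -sin(z)**4 + ∫((1 - 5*z)/(z**2 - 2*z - 15)) dz.
Step 5. Decompose ∫((1 - 5*z)/(z**2 - 2*z - 15)) dz by partial fractions, (1 - 5*z)/(z**2 - 2*z - 15) = -2/(z + 3) - 3/(z - 5): now -sin(z)**4 + ∫(-3/(z - 5)) dz + ∫(-2/(z + 3)) dz.
Step 6. Evaluate the standard form [assuming z > -3]: now -2*log(z + 3) - sin(z)**4 + ∫(-3/(z - 5)) dz.
Step 7. Evaluate the standard form [assuming z > 5]: now -3*log(z - 5) - 2*log(z + 3) - sin(z)**4.
Answer: -3*log(z - 5) - 2*log(z + 3) - sin(z)**4.


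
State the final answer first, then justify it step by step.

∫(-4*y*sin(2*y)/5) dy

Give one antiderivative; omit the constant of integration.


The answer is 2*y*cos(2*y)/5 - sin(2*y)/5.
Step 1. Integrate ∫(-4*y*sin(2*y)/5) dy by parts with u = y, dv = (-4*sin(2*y)/5) dy, so v = 2*cos(2*y)/5: now 2*y*cos(2*y)/5 + ∫(-2*cos(2*y)/5) dy.
Step 2. Evaluate the standard form: now 2*y*cos(2*y)/5 - sin(2*y)/5.
Answer: 2*y*cos(2*y)/5 - sin(2*y)/5.


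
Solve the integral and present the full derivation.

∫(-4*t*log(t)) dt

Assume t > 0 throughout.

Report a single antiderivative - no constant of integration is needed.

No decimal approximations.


Step 1. Integrate ∫(-4*t*log(t)) dt by parts with u = log(t), dv = (-4*t) dt, so v = -2*t**2 [assuming t > 0]: now -2*t**2*log(t) + ∫(2*t) dt.
Step 2. Evaluate the standard form: now -2*t**2*log(t) + t**2.
Answer: -2*t**2*log(t) + t**2.


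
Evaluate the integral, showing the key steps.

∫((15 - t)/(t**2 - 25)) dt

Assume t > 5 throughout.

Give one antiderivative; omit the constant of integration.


Step 1. Decompose ∫((15 - t)/(t**2 - 25)) dt by partial fractions, (15 - t)/(t**2 - 25) = -2/(t + 5) + 1/(t - 5): now ∫(1/(t - 5)) dt + ∫(-2/(t + 5)) dt.
Step 2. Evaluate the standard form [assuming t > 5]: now log(t - 5) + ∫(-2/(t + 5)) dt.
Step 3. Evaluate the standard form [assuming t > -5]: now log(t - 5) - 2*log(t + 5).
Answer: log(t - 5) - 2*log(t + 5).


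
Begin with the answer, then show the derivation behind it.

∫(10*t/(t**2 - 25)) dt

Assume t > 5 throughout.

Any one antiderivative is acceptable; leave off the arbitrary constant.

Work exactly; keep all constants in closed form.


The answer is 5*log(t - 5) + 5*log(t + 5).
Step 1. Decompose ∫(10*t/(t**2 - 25)) dt by partial fractions, 10*t/(t**2 - 25) = 5/(t + 5) + 5/(t - 5): now ∫(5/(t - 5)) dt + ∫(5/(t + 5)) dt.
Step 2. Evaluate the standard form [assuming t > -5]: now 5*log(t + 5) + ∫(5/(t - 5)) dt.
Step 3. Evaluate the standard form [assuming t > 5]: now 5*log(t - 5) + 5*log(t + 5).
Answer: 5*log(t - 5) + 5*log(t + 5).


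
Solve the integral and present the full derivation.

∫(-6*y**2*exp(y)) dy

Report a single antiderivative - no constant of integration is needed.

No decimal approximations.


Step 1. Integrate ∫(-6*y**2*exp(y)) dy by parts with u = y**2, dv = (-6*exp(y)) dy, so v = -6*exp(y): now -6*y**2*exp(y) + ∫(12*y*exp(y)) dy.
Step 2. Integrate ∫(12*y*exp(y)) dy by parts with u = y, dv = (12*exp(y)) dy, so v = 12*exp(y): now -6*y**2*exp(y) + 12*y*exp(y) + ∫(-12*exp(y)) dy.
Step 3. Evaluate the standard form: now -6*y**2*exp(y) + 12*y*exp(y) - 12*exp(y).
Answer: -6*y**2*exp(y) + 12*y*exp(y) - 12*exp(y).


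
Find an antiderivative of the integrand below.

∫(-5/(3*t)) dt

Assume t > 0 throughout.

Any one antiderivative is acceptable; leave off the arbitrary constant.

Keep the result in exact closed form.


Answer: -5*log(t)/3.


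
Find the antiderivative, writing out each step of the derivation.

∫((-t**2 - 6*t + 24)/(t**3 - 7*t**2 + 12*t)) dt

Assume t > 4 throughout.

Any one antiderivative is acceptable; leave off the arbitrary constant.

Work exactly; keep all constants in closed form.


Step 1. Decompose ∫((-t**2 - 6*t + 24)/(t**3 - 7*t**2 + 12*t)) dt by partial fractions, (-t**2 - 6*t + 24)/(t**3 - 7*t**2 + 12*t) = 1/(t - 3) - 4/(t - 4) + 2/t: now ∫(2/t) dt + ∫(-4/(t - 4)) dt + ∫(1/(t - 3)) dt.
Step 2. Evaluate the standard form [assuming t > 3]: now log(t - 3) + ∫(2/t) dt + ∫(-4/(t - 4)) dt.
Step 3. Evaluate the standard form [assuming t > 0]: now 2*log(t) + log(t - 3) + ∫(-4/(t - 4)) dt.
Step 4. Evaluate the standard form [assuming t > 4]: now 2*log(t) - 4*log(t - 4) + log(t - 3).
Answer: 2*log(t) - 4*log(t - 4) + log(t - 3).


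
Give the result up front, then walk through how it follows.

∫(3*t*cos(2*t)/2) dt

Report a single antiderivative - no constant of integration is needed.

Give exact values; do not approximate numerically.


The answer is 3*t*sin(2*t)/4 + 3*cos(2*t)/8.
Step 1. Integrate ∫(3*t*cos(2*t)/2) dt by parts with u = t, dv = (3*cos(2*t)/2) dt, so v = 3*sin(2*t)/4: now 3*t*sin(2*t)/4 + ∫(-3*sin(2*t)/4) dt.
Step 2. Evaluate the standard form: now 3*t*sin(2*t)/4 + 3*cos(2*t)/8.
Answer: 3*t*sin(2*t)/4 + 3*cos(2*t)/8.


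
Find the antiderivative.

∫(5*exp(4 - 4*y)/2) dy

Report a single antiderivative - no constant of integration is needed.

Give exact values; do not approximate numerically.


Answer: -5*exp(4 - 4*y)/8.


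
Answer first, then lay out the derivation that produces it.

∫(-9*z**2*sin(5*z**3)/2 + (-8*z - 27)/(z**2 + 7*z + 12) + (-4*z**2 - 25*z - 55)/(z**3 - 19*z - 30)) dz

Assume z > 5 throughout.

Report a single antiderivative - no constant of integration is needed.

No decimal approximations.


The answer is -5*log(z - 5) + 3*log(z + 2) - 5*log(z + 3) - 5*log(z + 4) + 3*cos(5*z**3)/10.
Step 1. Rewrite: now ∫(-9*z**2*sin(5*z**3)/2) dz + ∫((-8*z - 27)/(z**2 + 7*z + 12)) dz + ∫((-4*z**2 - 25*z - 55)/(z**3 - 19*z - 30)) dz.
Step 2. Decompose ∫((-8*z - 27)/(z**2 + 7*z + 12)) dz by partial fractions, (-8*z - 27)/(z**2 + 7*z + 12) = -5/(z + 4) - 3/(z + 3): now ∫(-9*z**2*sin(5*z**3)/2) dz + ∫((-4*z**2 - 25*z - 55)/(z**3 - 19*z - 30)) dz + ∫(-3/(z + 3)) dz + ∫(-5/(z + 4)) dz.
Step 3. Evaluate the standard form [assuming z > -4]: now -5*log(z + 4) + ∫(-9*z**2*sin(5*z**3)/2) dz + ∫((-4*z**2 - 25*z - 55)/(z**3 - 19*z - 30)) dz + ∫(-3/(z + 3)) dz.
Step 4. Evaluate the standard form [assuming z > -3]: now -3*log(z + 3) - 5*log(z + 4) + ∫(-9*z**2*sin(5*z**3)/2) dz + ∫((-4*z**2 - 25*z - 55)/(z**3 - 19*z - 30)) dz.
Step 5. Substitute u = z**3, turning ∫(-9*z**2*sin(5*z**3)/2) dz into ∫(-3*sin(5*u)/2) du: now -3*log(z + 3) - 5*log(z + 4) + ∫((-4*z**2 - 25*z - 55)/(z**3 - 19*z - 30)) dz + ∫(-3*sin(5*u)/2) du.
Step 6. Evaluate the standard form: now -3*log(z + 3) - 5*log(z + 4) + 3*cos(5*u)/10 + ∫((-4*z**2 - 25*z - 55)/(z**3 - 19*z - 30)) dz.
Step 7. Substitute back u = z**3: now -3*log(z + 3) - 5*log(z + 4) + 3*cos(5*z**3)/10 + ∫((-4*z**2 - 25*z - 55)/(z**3 - 19*z - 30)) dz.
Step 8. Decompose ∫((-4*z**2 - 25*z - 55)/(z**3 - 19*z - 30)) dz by partial fractions, (-4*z**2 - 25*z - 55)/(z**3 - 19*z - 30) = -2/(z + 3) + 3/(z + 2) - 5/(z - 5): now -3*log(z + 3) - 5*log(z + 4) + 3*cos(5*z**3)/10 + ∫(-5/(z - 5)) dz + ∫(3/(z + 2)) dz + ∫(-2/(z + 3)) dz.
Step 9. Evaluate the standard form [assuming z > -3]: now -5*log(z + 3) - 5*log(z + 4) + 3*cos(5*z**3)/10 + ∫(-5/(z - 5)) dz + ∫(3/(z + 2)) dz.
Step 10. Evaluate the standard form [assuming z > 5]: now -5*log(z - 5) - 5*log(z + 3) - 5*log(z + 4) + 3*cos(5*z**3)/10 + ∫(3/(z + 2)) dz.
Step 11. Evaluate the standard form [assuming z > -2]: now -5*log(z - 5) + 3*log(z + 2) - 5*log(z + 3) - 5*log(z + 4) + 3*cos(5*z**3)/10.
Answer: -5*log(z - 5) + 3*log(z + 2) - 5*log(z + 3) - 5*log(z + 4) + 3*cos(5*z**3)/10.
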